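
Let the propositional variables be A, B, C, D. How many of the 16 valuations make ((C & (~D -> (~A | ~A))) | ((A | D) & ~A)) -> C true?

14

Initial set: {(((C & (~D -> (~A | ~A))) | ((A | D) & ~A)) -> C)}.
(((C & (~D -> (~A | ~A))) | ((A | D) & ~A)) -> C): β-rule — branch into ~((C & (~D -> (~A | ~A))) | ((A | D) & ~A))  //  C.
  branch 1 (add ~((C & (~D -> (~A | ~A))) | ((A | D) & ~A))):
    ~((C & (~D -> (~A | ~A))) | ((A | D) & ~A)): α-rule — add ~(C & (~D -> (~A | ~A))), ~((A | D) & ~A).
    ~(C & (~D -> (~A | ~A))): β-rule — branch into ~C  //  ~(~D -> (~A | ~A)).
      branch 1.1 (add ~C):
        ~((A | D) & ~A): β-rule — branch into ~(A | D)  //  ~~A.
          branch 1.1.1 (add ~(A | D)):
            ~(A | D): α-rule — add ~A, ~D.
            ○ open, literals {A=F, C=F, D=F}.
          branch 1.1.2 (add ~~A):
            ○ open, literals {A=T, C=F}.
      branch 1.2 (add ~(~D -> (~A | ~A))):
        ~(~D -> (~A | ~A)): α-rule — add ~D, ~(~A | ~A).
        ~(~A | ~A): α-rule — add ~~A, ~~A.
        ~((A | D) & ~A): β-rule — branch into ~(A | D)  //  ~~A.
          branch 1.2.1 (add ~(A | D)):
            ~(A | D): α-rule — add ~A, ~D.
            × closes — contains both A and ~A.
          branch 1.2.2 (add ~~A):
            ○ open, literals {A=T, D=F}.
  branch 2 (add C):
    ○ open, literals {C=T}.
1 branch closed, 4 open.
Each open branch fixes some atoms; the unmentioned ones are free. Counting distinct full assignments: branch {A=F, C=F, D=F} (B) contributes 2 new; branch {A=T, C=F} (B, D) contributes 4 new; branch {A=T, D=F} (B, C) contributes 2 new; branch {C=T} (A, B, D) contributes 6 new. Total: 14.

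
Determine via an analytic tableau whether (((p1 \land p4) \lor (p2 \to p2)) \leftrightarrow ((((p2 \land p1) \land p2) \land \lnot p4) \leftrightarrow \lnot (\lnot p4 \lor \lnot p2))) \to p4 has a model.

Initial set: {T ((((p1 \land p4) \lor (p2 \to p2)) \leftrightarrow ((((p2 \land p1) \land p2) \land \lnot p4) \leftrightarrow \lnot (\lnot p4 \lor \lnot p2))) \to p4)}.
T ((((p1 \land p4) \lor (p2 \to p2)) \leftrightarrow ((((p2 \land p1) \land p2) \land \lnot p4) \leftrightarrow \lnot (\lnot p4 \lor \lnot p2))) \to p4): β-rule — branch into F (((p1 \land p4) \lor (p2 \to p2)) \leftrightarrow ((((p2 \land p1) \land p2) \land \lnot p4) \leftrightarrow \lnot (\lnot p4 \lor \lnot p2)))  //  T p4.
  branch 1 (add F (((p1 \land p4) \lor (p2 \to p2)) \leftrightarrow ((((p2 \land p1) \land p2) \land \lnot p4) \leftrightarrow \lnot (\lnot p4 \lor \lnot p2)))):
    F (((p1 \land p4) \lor (p2 \to p2)) \leftrightarrow ((((p2 \land p1) \land p2) \land \lnot p4) \leftrightarrow \lnot (\lnot p4 \lor \lnot p2))): β-rule — branch into T ((p1 \land p4) \lor (p2 \to p2)), F ((((p2 \land p1) \land p2) \land \lnot p4) \leftrightarrow \lnot (\lnot p4 \lor \lnot p2))  //  F ((p1 \land p4) \lor (p2 \to p2)), T ((((p2 \land p1) \land p2) \land \lnot p4) \leftrightarrow \lnot (\lnot p4 \lor \lnot p2)).
      branch 1.1 (add T ((p1 \land p4) \lor (p2 \to p2)), F ((((p2 \land p1) \land p2) \land \lnot p4) \leftrightarrow \lnot (\lnot p4 \lor \lnot p2))):
        T ((p1 \land p4) \lor (p2 \to p2)): β-rule — branch into T (p1 \land p4)  //  T (p2 \to p2).
          branch 1.1.1 (add T (p1 \land p4)):
            T (p1 \land p4): α-rule — add T p1, T p4.
            F ((((p2 \land p1) \land p2) \land \lnot p4) \leftrightarrow \lnot (\lnot p4 \lor \lnot p2)): β-rule — branch into T (((p2 \land p1) \land p2) \land \lnot p4), F \lnot (\lnot p4 \lor \lnot p2)  //  F (((p2 \land p1) \land p2) \land \lnot p4), T \lnot (\lnot p4 \lor \lnot p2).
              branch 1.1.1.1 (add T (((p2 \land p1) \land p2) \land \lnot p4), F \lnot (\lnot p4 \lor \lnot p2)):
                T (((p2 \land p1) \land p2) \land \lnot p4): α-rule — add T ((p2 \land p1) \land p2), T \lnot p4.
                × closes — contains both p4 and \lnot p4.
              branch 1.1.1.2 (add F (((p2 \land p1) \land p2) \land \lnot p4), T \lnot (\lnot p4 \lor \lnot p2)):
                T \lnot (\lnot p4 \lor \lnot p2): α-rule — add F \lnot p4, F \lnot p2.
                F (((p2 \land p1) \land p2) \land \lnot p4): β-rule — branch into F ((p2 \land p1) \land p2)  //  F \lnot p4.
                  branch 1.1.1.2.1 (add F ((p2 \land p1) \land p2)):
                    F ((p2 \land p1) \land p2): β-rule — branch into F (p2 \land p1)  //  F p2.
                      branch 1.1.1.2.1.1 (add F (p2 \land p1)):
                        F (p2 \land p1): β-rule — branch into F p2  //  F p1.
                          branch 1.1.1.2.1.1.1 (add F p2):
                            × closes — contains both p2 and \lnot p2.
                          branch 1.1.1.2.1.1.2 (add F p1):
                            × closes — contains both p1 and \lnot p1.
                      branch 1.1.1.2.1.2 (add F p2):
                        × closes — contains both p2 and \lnot p2.
                  branch 1.1.1.2.2 (add F \lnot p4):
                    ○ open, literals {p1=1, p2=1, p4=1}.
          branch 1.1.2 (add T (p2 \to p2)):
            F ((((p2 \land p1) \land p2) \land \lnot p4) \leftrightarrow \lnot (\lnot p4 \lor \lnot p2)): β-rule — branch into T (((p2 \land p1) \land p2) \land \lnot p4), F \lnot (\lnot p4 \lor \lnot p2)  //  F (((p2 \land p1) \land p2) \land \lnot p4), T \lnot (\lnot p4 \lor \lnot p2).
              branch 1.1.2.1 (add T (((p2 \land p1) \land p2) \land \lnot p4), F \lnot (\lnot p4 \lor \lnot p2)):
                T (((p2 \land p1) \land p2) \land \lnot p4): α-rule — add T ((p2 \land p1) \land p2), T \lnot p4.
                T ((p2 \land p1) \land p2): α-rule — add T (p2 \land p1), T p2.
                T (p2 \land p1): α-rule — add T p2, T p1.
                T (p2 \to p2): β-rule — branch into F p2  //  T p2.
                  branch 1.1.2.1.1 (add F p2):
                    × closes — contains both p2 and \lnot p2.
                  branch 1.1.2.1.2 (add T p2):
                    F \lnot (\lnot p4 \lor \lnot p2): β-rule — branch into T \lnot p4  //  T \lnot p2.
                      branch 1.1.2.1.2.1 (add T \lnot p4):
                        ○ open, literals {p1=1, p2=1, p4=0}.
                      branch 1.1.2.1.2.2 (add T \lnot p2):
                        × closes — contains both p2 and \lnot p2.
              branch 1.1.2.2 (add F (((p2 \land p1) \land p2) \land \lnot p4), T \lnot (\lnot p4 \lor \lnot p2)):
                T \lnot (\lnot p4 \lor \lnot p2): α-rule — add F \lnot p4, F \lnot p2.
                T (p2 \to p2): β-rule — branch into F p2  //  T p2.
                  branch 1.1.2.2.1 (add F p2):
                    × closes — contains both p2 and \lnot p2.
                  branch 1.1.2.2.2 (add T p2):
                    F (((p2 \land p1) \land p2) \land \lnot p4): β-rule — branch into F ((p2 \land p1) \land p2)  //  F \lnot p4.
                      branch 1.1.2.2.2.1 (add F ((p2 \land p1) \land p2)):
                        F ((p2 \land p1) \land p2): β-rule — branch into F (p2 \land p1)  //  F p2.
                          branch 1.1.2.2.2.1.1 (add F (p2 \land p1)):
                            F (p2 \land p1): β-rule — branch into F p2  //  F p1.
                              branch 1.1.2.2.2.1.1.1 (add F p2):
                                × closes — contains both p2 and \lnot p2.
                              branch 1.1.2.2.2.1.1.2 (add F p1):
                                ○ open, literals {p1=0, p2=1, p4=1}.
                          branch 1.1.2.2.2.1.2 (add F p2):
                            × closes — contains both p2 and \lnot p2.
                      branch 1.1.2.2.2.2 (add F \lnot p4):
                        ○ open, literals {p2=1, p4=1}.
      branch 1.2 (add F ((p1 \land p4) \lor (p2 \to p2)), T ((((p2 \land p1) \land p2) \land \lnot p4) \leftrightarrow \lnot (\lnot p4 \lor \lnot p2))):
        F ((p1 \land p4) \lor (p2 \to p2)): α-rule — add F (p1 \land p4), F (p2 \to p2).
        F (p2 \to p2): α-rule — add T p2, F p2.
        × closes — contains both p2 and \lnot p2.
  branch 2 (add T p4):
    ○ open, literals {p4=1}.
10 branches closed, 5 open.
An open branch gives a satisfying assignment: p1=1, p2=1, p4=1.

Satisfiable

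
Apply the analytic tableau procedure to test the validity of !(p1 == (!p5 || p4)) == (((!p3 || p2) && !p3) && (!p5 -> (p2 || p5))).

Assume the negation and expand:
Initial set: {!(!(p1 == (!p5 || p4)) == (((!p3 || p2) && !p3) && (!p5 -> (p2 || p5))))}.
!(!(p1 == (!p5 || p4)) == (((!p3 || p2) && !p3) && (!p5 -> (p2 || p5)))): β-rule — branch into !(p1 == (!p5 || p4)), !(((!p3 || p2) && !p3) && (!p5 -> (p2 || p5)))  //  !!(p1 == (!p5 || p4)), (((!p3 || p2) && !p3) && (!p5 -> (p2 || p5))).
  branch 1 (add !(p1 == (!p5 || p4)), !(((!p3 || p2) && !p3) && (!p5 -> (p2 || p5)))):
    !(p1 == (!p5 || p4)): β-rule — branch into p1, !(!p5 || p4)  //  !p1, (!p5 || p4).
      branch 1.1 (add p1, !(!p5 || p4)):
        !(!p5 || p4): α-rule — add !!p5, !p4.
        !(((!p3 || p2) && !p3) && (!p5 -> (p2 || p5))): β-rule — branch into !((!p3 || p2) && !p3)  //  !(!p5 -> (p2 || p5)).
          branch 1.1.1 (add !((!p3 || p2) && !p3)):
            !((!p3 || p2) && !p3): β-rule — branch into !(!p3 || p2)  //  !!p3.
              branch 1.1.1.1 (add !(!p3 || p2)):
                !(!p3 || p2): α-rule — add !!p3, !p2.
                ○ open, literals {p1=T, p2=F, p3=T, p4=F, p5=T}.
              branch 1.1.1.2 (add !!p3):
                ○ open, literals {p1=T, p3=T, p4=F, p5=T}.
          branch 1.1.2 (add !(!p5 -> (p2 || p5))):
            !(!p5 -> (p2 || p5)): α-rule — add !p5, !(p2 || p5).
            × closes — contains both p5 and !p5.
      branch 1.2 (add !p1, (!p5 || p4)):
        !(((!p3 || p2) && !p3) && (!p5 -> (p2 || p5))): β-rule — branch into !((!p3 || p2) && !p3)  //  !(!p5 -> (p2 || p5)).
          branch 1.2.1 (add !((!p3 || p2) && !p3)):
            (!p5 || p4): β-rule — branch into !p5  //  p4.
              branch 1.2.1.1 (add !p5):
                !((!p3 || p2) && !p3): β-rule — branch into !(!p3 || p2)  //  !!p3.
                  branch 1.2.1.1.1 (add !(!p3 || p2)):
                    !(!p3 || p2): α-rule — add !!p3, !p2.
                    ○ open, literals {p1=F, p2=F, p3=T, p5=F}.
                  branch 1.2.1.1.2 (add !!p3):
                    ○ open, literals {p1=F, p3=T, p5=F}.
              branch 1.2.1.2 (add p4):
                !((!p3 || p2) && !p3): β-rule — branch into !(!p3 || p2)  //  !!p3.
                  branch 1.2.1.2.1 (add !(!p3 || p2)):
                    !(!p3 || p2): α-rule — add !!p3, !p2.
                    ○ open, literals {p1=F, p2=F, p3=T, p4=T}.
                  branch 1.2.1.2.2 (add !!p3):
                    ○ open, literals {p1=F, p3=T, p4=T}.
          branch 1.2.2 (add !(!p5 -> (p2 || p5))):
            !(!p5 -> (p2 || p5)): α-rule — add !p5, !(p2 || p5).
            !(p2 || p5): α-rule — add !p2, !p5.
            (!p5 || p4): β-rule — branch into !p5  //  p4.
              branch 1.2.2.1 (add !p5):
                ○ open, literals {p1=F, p2=F, p5=F}.
              branch 1.2.2.2 (add p4):
                ○ open, literals {p1=F, p2=F, p4=T, p5=F}.
  branch 2 (add !!(p1 == (!p5 || p4)), (((!p3 || p2) && !p3) && (!p5 -> (p2 || p5)))):
    (((!p3 || p2) && !p3) && (!p5 -> (p2 || p5))): α-rule — add ((!p3 || p2) && !p3), (!p5 -> (p2 || p5)).
    ((!p3 || p2) && !p3): α-rule — add (!p3 || p2), !p3.
    !!(p1 == (!p5 || p4)): β-rule — branch into p1, (!p5 || p4)  //  !p1, !(!p5 || p4).
      branch 2.1 (add p1, (!p5 || p4)):
        (!p5 -> (p2 || p5)): β-rule — branch into !!p5  //  (p2 || p5).
          branch 2.1.1 (add !!p5):
            (!p3 || p2): β-rule — branch into !p3  //  p2.
              branch 2.1.1.1 (add !p3):
                (!p5 || p4): β-rule — branch into !p5  //  p4.
                  branch 2.1.1.1.1 (add !p5):
                    × closes — contains both p5 and !p5.
                  branch 2.1.1.1.2 (add p4):
                    ○ open, literals {p1=T, p3=F, p4=T, p5=T}.
              branch 2.1.1.2 (add p2):
                (!p5 || p4): β-rule — branch into !p5  //  p4.
                  branch 2.1.1.2.1 (add !p5):
                    × closes — contains both p5 and !p5.
                  branch 2.1.1.2.2 (add p4):
                    ○ open, literals {p1=T, p2=T, p3=F, p4=T, p5=T}.
          branch 2.1.2 (add (p2 || p5)):
            (!p3 || p2): β-rule — branch into !p3  //  p2.
              branch 2.1.2.1 (add !p3):
                (!p5 || p4): β-rule — branch into !p5  //  p4.
                  branch 2.1.2.1.1 (add !p5):
                    (p2 || p5): β-rule — branch into p2  //  p5.
                      branch 2.1.2.1.1.1 (add p2):
                        ○ open, literals {p1=T, p2=T, p3=F, p5=F}.
                      branch 2.1.2.1.1.2 (add p5):
                        × closes — contains both p5 and !p5.
                  branch 2.1.2.1.2 (add p4):
                    (p2 || p5): β-rule — branch into p2  //  p5.
                      branch 2.1.2.1.2.1 (add p2):
                        ○ open, literals {p1=T, p2=T, p3=F, p4=T}.
                      branch 2.1.2.1.2.2 (add p5):
                        ○ open, literals {p1=T, p3=F, p4=T, p5=T}.
              branch 2.1.2.2 (add p2):
                (!p5 || p4): β-rule — branch into !p5  //  p4.
                  branch 2.1.2.2.1 (add !p5):
                    (p2 || p5): β-rule — branch into p2  //  p5.
                      branch 2.1.2.2.1.1 (add p2):
                        ○ open, literals {p1=T, p2=T, p3=F, p5=F}.
                      branch 2.1.2.2.1.2 (add p5):
                        × closes — contains both p5 and !p5.
                  branch 2.1.2.2.2 (add p4):
                    (p2 || p5): β-rule — branch into p2  //  p5.
                      branch 2.1.2.2.2.1 (add p2):
                        ○ open, literals {p1=T, p2=T, p3=F, p4=T}.
                      branch 2.1.2.2.2.2 (add p5):
                        ○ open, literals {p1=T, p2=T, p3=F, p4=T, p5=T}.
      branch 2.2 (add !p1, !(!p5 || p4)):
        !(!p5 || p4): α-rule — add !!p5, !p4.
        (!p5 -> (p2 || p5)): β-rule — branch into !!p5  //  (p2 || p5).
          branch 2.2.1 (add !!p5):
            (!p3 || p2): β-rule — branch into !p3  //  p2.
              branch 2.2.1.1 (add !p3):
                ○ open, literals {p1=F, p3=F, p4=F, p5=T}.
              branch 2.2.1.2 (add p2):
                ○ open, literals {p1=F, p2=T, p3=F, p4=F, p5=T}.
          branch 2.2.2 (add (p2 || p5)):
            (!p3 || p2): β-rule — branch into !p3  //  p2.
              branch 2.2.2.1 (add !p3):
                (p2 || p5): β-rule — branch into p2  //  p5.
                  branch 2.2.2.1.1 (add p2):
                    ○ open, literals {p1=F, p2=T, p3=F, p4=F, p5=T}.
                  branch 2.2.2.1.2 (add p5):
                    ○ open, literals {p1=F, p3=F, p4=F, p5=T}.
              branch 2.2.2.2 (add p2):
                (p2 || p5): β-rule — branch into p2  //  p5.
                  branch 2.2.2.2.1 (add p2):
                    ○ open, literals {p1=F, p2=T, p3=F, p4=F, p5=T}.
                  branch 2.2.2.2.2 (add p5):
                    ○ open, literals {p1=F, p2=T, p3=F, p4=F, p5=T}.
5 branches closed, 22 open.
An open branch gives a countermodel: p1=T, p2=F, p3=T, p4=F, p5=T (unmentioned atoms arbitrary); under it the original formula is false.

Not valid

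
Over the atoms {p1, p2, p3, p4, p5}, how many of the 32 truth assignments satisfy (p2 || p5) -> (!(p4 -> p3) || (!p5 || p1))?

Initial set: {((p2 || p5) -> (!(p4 -> p3) || (!p5 || p1)))}.
((p2 || p5) -> (!(p4 -> p3) || (!p5 || p1))): β-rule — branch into !(p2 || p5)  //  (!(p4 -> p3) || (!p5 || p1)).
  branch 1 (add !(p2 || p5)):
    !(p2 || p5): α-rule — add !p2, !p5.
    ○ open, literals {p2=F, p5=F}.
  branch 2 (add (!(p4 -> p3) || (!p5 || p1))):
    (!(p4 -> p3) || (!p5 || p1)): β-rule — branch into !(p4 -> p3)  //  (!p5 || p1).
      branch 2.1 (add !(p4 -> p3)):
        !(p4 -> p3): α-rule — add p4, !p3.
        ○ open, literals {p3=F, p4=T}.
      branch 2.2 (add (!p5 || p1)):
        (!p5 || p1): β-rule — branch into !p5  //  p1.
          branch 2.2.1 (add !p5):
            ○ open, literals {p5=F}.
          branch 2.2.2 (add p1):
            ○ open, literals {p1=T}.
0 branches closed, 4 open.
Each open branch fixes some atoms; the unmentioned ones are free. Counting distinct full assignments: branch {p2=F, p5=F} (p1, p3, p4) contributes 8 new; branch {p3=F, p4=T} (p1, p2, p5) contributes 6 new; branch {p5=F} (p1, p2, p3, p4) contributes 6 new; branch {p1=T} (p2, p3, p4, p5) contributes 6 new. Total: 26.

26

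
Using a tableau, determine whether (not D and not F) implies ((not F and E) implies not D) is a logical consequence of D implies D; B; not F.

Yes

Initial set: {(D implies D); B; not F; not ((not D and not F) implies ((not F and E) implies not D))}.
not ((not D and not F) implies ((not F and E) implies not D)): α-rule — add (not D and not F), not ((not F and E) implies not D).
(not D and not F): α-rule — add not D, not F.
not ((not F and E) implies not D): α-rule — add (not F and E), not not D.
× closes — contains both D and not D.
All 1 branch closes.
Every branch closed, so the premises entail the conclusion.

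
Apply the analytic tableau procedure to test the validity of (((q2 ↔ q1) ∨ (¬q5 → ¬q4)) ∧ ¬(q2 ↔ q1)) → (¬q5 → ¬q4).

Valid

Assume the negation and expand:
Initial set: {¬((((q2 ↔ q1) ∨ (¬q5 → ¬q4)) ∧ ¬(q2 ↔ q1)) → (¬q5 → ¬q4))}.
¬((((q2 ↔ q1) ∨ (¬q5 → ¬q4)) ∧ ¬(q2 ↔ q1)) → (¬q5 → ¬q4)): α-rule — add (((q2 ↔ q1) ∨ (¬q5 → ¬q4)) ∧ ¬(q2 ↔ q1)), ¬(¬q5 → ¬q4).
(((q2 ↔ q1) ∨ (¬q5 → ¬q4)) ∧ ¬(q2 ↔ q1)): α-rule — add ((q2 ↔ q1) ∨ (¬q5 → ¬q4)), ¬(q2 ↔ q1).
¬(¬q5 → ¬q4): α-rule — add ¬q5, ¬¬q4.
((q2 ↔ q1) ∨ (¬q5 → ¬q4)): β-rule — branch into (q2 ↔ q1)  //  (¬q5 → ¬q4).
  branch 1 (add (q2 ↔ q1)):
    ¬(q2 ↔ q1): β-rule — branch into q2, ¬q1  //  ¬q2, q1.
      branch 1.1 (add q2, ¬q1):
        (q2 ↔ q1): β-rule — branch into q2, q1  //  ¬q2, ¬q1.
          branch 1.1.1 (add q2, q1):
            × closes — contains both q1 and ¬q1.
          branch 1.1.2 (add ¬q2, ¬q1):
            × closes — contains both q2 and ¬q2.
      branch 1.2 (add ¬q2, q1):
        (q2 ↔ q1): β-rule — branch into q2, q1  //  ¬q2, ¬q1.
          branch 1.2.1 (add q2, q1):
            × closes — contains both q2 and ¬q2.
          branch 1.2.2 (add ¬q2, ¬q1):
            × closes — contains both q1 and ¬q1.
  branch 2 (add (¬q5 → ¬q4)):
    ¬(q2 ↔ q1): β-rule — branch into q2, ¬q1  //  ¬q2, q1.
      branch 2.1 (add q2, ¬q1):
        (¬q5 → ¬q4): β-rule — branch into ¬¬q5  //  ¬q4.
          branch 2.1.1 (add ¬¬q5):
            × closes — contains both q5 and ¬q5.
          branch 2.1.2 (add ¬q4):
            × closes — contains both q4 and ¬q4.
      branch 2.2 (add ¬q2, q1):
        (¬q5 → ¬q4): β-rule — branch into ¬¬q5  //  ¬q4.
          branch 2.2.1 (add ¬¬q5):
            × closes — contains both q5 and ¬q5.
          branch 2.2.2 (add ¬q4):
            × closes — contains both q4 and ¬q4.
All 8 branches close.
Every branch closed, so the negation is unsatisfiable and the formula is valid.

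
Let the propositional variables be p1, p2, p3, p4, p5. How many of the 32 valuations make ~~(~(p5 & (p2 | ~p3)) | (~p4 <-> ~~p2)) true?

26

Initial set: {T ~~(~(p5 & (p2 | ~p3)) | (~p4 <-> ~~p2))}.
T ~~(~(p5 & (p2 | ~p3)) | (~p4 <-> ~~p2)): drop double negation, giving T (~(p5 & (p2 | ~p3)) | (~p4 <-> ~~p2)).
T (~(p5 & (p2 | ~p3)) | (~p4 <-> ~~p2)): β-rule — branch into T ~(p5 & (p2 | ~p3))  //  T (~p4 <-> ~~p2).
  branch 1 (add T ~(p5 & (p2 | ~p3))):
    T ~(p5 & (p2 | ~p3)): β-rule — branch into F p5  //  F (p2 | ~p3).
      branch 1.1 (add F p5):
        ○ open, literals {p5=false}.
      branch 1.2 (add F (p2 | ~p3)):
        F (p2 | ~p3): α-rule — add F p2, F ~p3.
        ○ open, literals {p2=false, p3=true}.
  branch 2 (add T (~p4 <-> ~~p2)):
    T (~p4 <-> ~~p2): β-rule — branch into T ~p4, T ~~p2  //  F ~p4, F ~~p2.
      branch 2.1 (add T ~p4, T ~~p2):
        T ~~p2: drop double negation, giving T p2.
        ○ open, literals {p2=true, p4=false}.
      branch 2.2 (add F ~p4, F ~~p2):
        F ~~p2: drop double negation, giving F p2.
        ○ open, literals {p2=false, p4=true}.
0 branches closed, 4 open.
Each open branch fixes some atoms; the unmentioned ones are free. Counting distinct full assignments: branch {p5=false} (p1, p2, p3, p4) contributes 16 new; branch {p2=false, p3=true} (p1, p4, p5) contributes 4 new; branch {p2=true, p4=false} (p1, p3, p5) contributes 4 new; branch {p2=false, p4=true} (p1, p3, p5) contributes 2 new. Total: 26.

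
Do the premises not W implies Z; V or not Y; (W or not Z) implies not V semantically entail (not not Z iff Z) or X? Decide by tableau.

Yes

Initial set: {T (not W implies Z); T (V or not Y); T ((W or not Z) implies not V); F ((not not Z iff Z) or X)}.
F ((not not Z iff Z) or X): α-rule — add F (not not Z iff Z), F X.
T (not W implies Z): β-rule — branch into F not W  //  T Z.
  branch 1 (add F not W):
    T (V or not Y): β-rule — branch into T V  //  T not Y.
      branch 1.1 (add T V):
        T ((W or not Z) implies not V): β-rule — branch into F (W or not Z)  //  T not V.
          branch 1.1.1 (add F (W or not Z)):
            F (W or not Z): α-rule — add F W, F not Z.
            × closes — contains both W and not W.
          branch 1.1.2 (add T not V):
            × closes — contains both V and not V.
      branch 1.2 (add T not Y):
        T ((W or not Z) implies not V): β-rule — branch into F (W or not Z)  //  T not V.
          branch 1.2.1 (add F (W or not Z)):
            F (W or not Z): α-rule — add F W, F not Z.
            × closes — contains both W and not W.
          branch 1.2.2 (add T not V):
            F (not not Z iff Z): β-rule — branch into T not not Z, F Z  //  F not not Z, T Z.
              branch 1.2.2.1 (add T not not Z, F Z):
                T not not Z: drop double negation, giving T Z.
                × closes — contains both Z and not Z.
              branch 1.2.2.2 (add F not not Z, T Z):
                F not not Z: drop double negation, giving F Z.
                × closes — contains both Z and not Z.
  branch 2 (add T Z):
    T (V or not Y): β-rule — branch into T V  //  T not Y.
      branch 2.1 (add T V):
        T ((W or not Z) implies not V): β-rule — branch into F (W or not Z)  //  T not V.
          branch 2.1.1 (add F (W or not Z)):
            F (W or not Z): α-rule — add F W, F not Z.
            F (not not Z iff Z): β-rule — branch into T not not Z, F Z  //  F not not Z, T Z.
              branch 2.1.1.1 (add T not not Z, F Z):
                × closes — contains both Z and not Z.
              branch 2.1.1.2 (add F not not Z, T Z):
                F not not Z: drop double negation, giving F Z.
                × closes — contains both Z and not Z.
          branch 2.1.2 (add T not V):
            × closes — contains both V and not V.
      branch 2.2 (add T not Y):
        T ((W or not Z) implies not V): β-rule — branch into F (W or not Z)  //  T not V.
          branch 2.2.1 (add F (W or not Z)):
            F (W or not Z): α-rule — add F W, F not Z.
            F (not not Z iff Z): β-rule — branch into T not not Z, F Z  //  F not not Z, T Z.
              branch 2.2.1.1 (add T not not Z, F Z):
                × closes — contains both Z and not Z.
              branch 2.2.1.2 (add F not not Z, T Z):
                F not not Z: drop double negation, giving F Z.
                × closes — contains both Z and not Z.
          branch 2.2.2 (add T not V):
            F (not not Z iff Z): β-rule — branch into T not not Z, F Z  //  F not not Z, T Z.
              branch 2.2.2.1 (add T not not Z, F Z):
                × closes — contains both Z and not Z.
              branch 2.2.2.2 (add F not not Z, T Z):
                F not not Z: drop double negation, giving F Z.
                × closes — contains both Z and not Z.
All 12 branches close.
Every branch closed, so the premises entail the conclusion.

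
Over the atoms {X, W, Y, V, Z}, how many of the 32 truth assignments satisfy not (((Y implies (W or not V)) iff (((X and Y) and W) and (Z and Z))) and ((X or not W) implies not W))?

Initial set: {not (((Y implies (W or not V)) iff (((X and Y) and W) and (Z and Z))) and ((X or not W) implies not W))}.
not (((Y implies (W or not V)) iff (((X and Y) and W) and (Z and Z))) and ((X or not W) implies not W)): β-rule — branch into not ((Y implies (W or not V)) iff (((X and Y) and W) and (Z and Z)))  //  not ((X or not W) implies not W).
  branch 1 (add not ((Y implies (W or not V)) iff (((X and Y) and W) and (Z and Z)))):
    not ((Y implies (W or not V)) iff (((X and Y) and W) and (Z and Z))): β-rule — branch into (Y implies (W or not V)), not (((X and Y) and W) and (Z and Z))  //  not (Y implies (W or not V)), (((X and Y) and W) and (Z and Z)).
      branch 1.1 (add (Y implies (W or not V)), not (((X and Y) and W) and (Z and Z))):
        (Y implies (W or not V)): β-rule — branch into not Y  //  (W or not V).
          branch 1.1.1 (add not Y):
            not (((X and Y) and W) and (Z and Z)): β-rule — branch into not ((X and Y) and W)  //  not (Z and Z).
              branch 1.1.1.1 (add not ((X and Y) and W)):
                not ((X and Y) and W): β-rule — branch into not (X and Y)  //  not W.
                  branch 1.1.1.1.1 (add not (X and Y)):
                    not (X and Y): β-rule — branch into not X  //  not Y.
                      branch 1.1.1.1.1.1 (add not X):
                        ○ open, literals {X=0, Y=0}.
                      branch 1.1.1.1.1.2 (add not Y):
                        ○ open, literals {Y=0}.
                  branch 1.1.1.1.2 (add not W):
                    ○ open, literals {W=0, Y=0}.
              branch 1.1.1.2 (add not (Z and Z)):
                not (Z and Z): β-rule — branch into not Z  //  not Z.
                  branch 1.1.1.2.1 (add not Z):
                    ○ open, literals {Y=0, Z=0}.
                  branch 1.1.1.2.2 (add not Z):
                    ○ open, literals {Y=0, Z=0}.
          branch 1.1.2 (add (W or not V)):
            not (((X and Y) and W) and (Z and Z)): β-rule — branch into not ((X and Y) and W)  //  not (Z and Z).
              branch 1.1.2.1 (add not ((X and Y) and W)):
                (W or not V): β-rule — branch into W  //  not V.
                  branch 1.1.2.1.1 (add W):
                    not ((X and Y) and W): β-rule — branch into not (X and Y)  //  not W.
                      branch 1.1.2.1.1.1 (add not (X and Y)):
                        not (X and Y): β-rule — branch into not X  //  not Y.
                          branch 1.1.2.1.1.1.1 (add not X):
                            ○ open, literals {W=1, X=0}.
                          branch 1.1.2.1.1.1.2 (add not Y):
                            ○ open, literals {W=1, Y=0}.
                      branch 1.1.2.1.1.2 (add not W):
                        × closes — contains both W and not W.
                  branch 1.1.2.1.2 (add not V):
                    not ((X and Y) and W): β-rule — branch into not (X and Y)  //  not W.
                      branch 1.1.2.1.2.1 (add not (X and Y)):
                        not (X and Y): β-rule — branch into not X  //  not Y.
                          branch 1.1.2.1.2.1.1 (add not X):
                            ○ open, literals {V=0, X=0}.
                          branch 1.1.2.1.2.1.2 (add not Y):
                            ○ open, literals {V=0, Y=0}.
                      branch 1.1.2.1.2.2 (add not W):
                        ○ open, literals {V=0, W=0}.
              branch 1.1.2.2 (add not (Z and Z)):
                (W or not V): β-rule — branch into W  //  not V.
                  branch 1.1.2.2.1 (add W):
                    not (Z and Z): β-rule — branch into not Z  //  not Z.
                      branch 1.1.2.2.1.1 (add not Z):
                        ○ open, literals {W=1, Z=0}.
                      branch 1.1.2.2.1.2 (add not Z):
                        ○ open, literals {W=1, Z=0}.
                  branch 1.1.2.2.2 (add not V):
                    not (Z and Z): β-rule — branch into not Z  //  not Z.
                      branch 1.1.2.2.2.1 (add not Z):
                        ○ open, literals {V=0, Z=0}.
                      branch 1.1.2.2.2.2 (add not Z):
                        ○ open, literals {V=0, Z=0}.
      branch 1.2 (add not (Y implies (W or not V)), (((X and Y) and W) and (Z and Z))):
        not (Y implies (W or not V)): α-rule — add Y, not (W or not V).
        (((X and Y) and W) and (Z and Z)): α-rule — add ((X and Y) and W), (Z and Z).
        not (W or not V): α-rule — add not W, not not V.
        ((X and Y) and W): α-rule — add (X and Y), W.
        × closes — contains both W and not W.
  branch 2 (add not ((X or not W) implies not W)):
    not ((X or not W) implies not W): α-rule — add (X or not W), not not W.
    (X or not W): β-rule — branch into X  //  not W.
      branch 2.1 (add X):
        ○ open, literals {W=1, X=1}.
      branch 2.2 (add not W):
        × closes — contains both W and not W.
3 branches closed, 15 open.
Each open branch fixes some atoms; the unmentioned ones are free. Counting distinct full assignments: branch {X=0, Y=0} (W, V, Z) contributes 8 new; branch {Y=0} (X, W, V, Z) contributes 8 new; branch {W=0, Y=0} (X, V, Z) contributes 0 new; branch {Y=0, Z=0} (X, W, V) contributes 0 new; branch {Y=0, Z=0} (X, W, V) contributes 0 new; branch {W=1, X=0} (Y, V, Z) contributes 4 new; branch {W=1, Y=0} (X, V, Z) contributes 0 new; branch {V=0, X=0} (W, Y, Z) contributes 2 new; branch {V=0, Y=0} (X, W, Z) contributes 0 new; branch {V=0, W=0} (X, Y, Z) contributes 2 new; branch {W=1, Z=0} (X, Y, V) contributes 2 new; branch {W=1, Z=0} (X, Y, V) contributes 0 new; branch {V=0, Z=0} (X, W, Y) contributes 0 new; branch {V=0, Z=0} (X, W, Y) contributes 0 new; branch {W=1, X=1} (Y, V, Z) contributes 2 new. Total: 28.

28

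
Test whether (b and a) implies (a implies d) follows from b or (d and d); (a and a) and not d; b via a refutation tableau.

Initial set: {(b or (d and d)); ((a and a) and not d); b; not ((b and a) implies (a implies d))}.
((a and a) and not d): α-rule — add (a and a), not d.
not ((b and a) implies (a implies d)): α-rule — add (b and a), not (a implies d).
(a and a): α-rule — add a, a.
(b and a): α-rule — add b, a.
not (a implies d): α-rule — add a, not d.
(b or (d and d)): β-rule — branch into b  //  (d and d).
  branch 1 (add b):
    ○ open, literals {a=1, b=1, d=0}.
  branch 2 (add (d and d)):
    (d and d): α-rule — add d, d.
    × closes — contains both d and not d.
1 branch closed, 1 open.
An open branch gives a countermodel: a=1, b=1, d=0 (unmentioned atoms arbitrary); the premises hold there but the conclusion fails.

No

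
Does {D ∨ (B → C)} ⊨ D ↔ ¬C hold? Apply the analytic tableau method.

Initial set: {T (D ∨ (B → C)); F (D ↔ ¬C)}.
T (D ∨ (B → C)): β-rule — branch into T D  //  T (B → C).
  branch 1 (add T D):
    F (D ↔ ¬C): β-rule — branch into T D, F ¬C  //  F D, T ¬C.
      branch 1.1 (add T D, F ¬C):
        ○ open, literals {C=true, D=true}.
      branch 1.2 (add F D, T ¬C):
        × closes — contains both D and ¬D.
  branch 2 (add T (B → C)):
    F (D ↔ ¬C): β-rule — branch into T D, F ¬C  //  F D, T ¬C.
      branch 2.1 (add T D, F ¬C):
        T (B → C): β-rule — branch into F B  //  T C.
          branch 2.1.1 (add F B):
            ○ open, literals {B=false, C=true, D=true}.
          branch 2.1.2 (add T C):
            ○ open, literals {C=true, D=true}.
      branch 2.2 (add F D, T ¬C):
        T (B → C): β-rule — branch into F B  //  T C.
          branch 2.2.1 (add F B):
            ○ open, literals {B=false, C=false, D=false}.
          branch 2.2.2 (add T C):
            × closes — contains both C and ¬C.
2 branches closed, 4 open.
An open branch gives a countermodel: C=true, D=true (unmentioned atoms arbitrary); the premises hold there but the conclusion fails.

No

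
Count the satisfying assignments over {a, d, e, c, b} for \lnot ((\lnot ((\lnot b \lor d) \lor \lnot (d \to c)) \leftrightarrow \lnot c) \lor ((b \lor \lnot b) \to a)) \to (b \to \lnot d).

Initial set: {(\lnot ((\lnot ((\lnot b \lor d) \lor \lnot (d \to c)) \leftrightarrow \lnot c) \lor ((b \lor \lnot b) \to a)) \to (b \to \lnot d))}.
(\lnot ((\lnot ((\lnot b \lor d) \lor \lnot (d \to c)) \leftrightarrow \lnot c) \lor ((b \lor \lnot b) \to a)) \to (b \to \lnot d)): β-rule — branch into \lnot \lnot ((\lnot ((\lnot b \lor d) \lor \lnot (d \to c)) \leftrightarrow \lnot c) \lor ((b \lor \lnot b) \to a))  //  (b \to \lnot d).
  branch 1 (add \lnot \lnot ((\lnot ((\lnot b \lor d) \lor \lnot (d \to c)) \leftrightarrow \lnot c) \lor ((b \lor \lnot b) \to a))):
    \lnot \lnot ((\lnot ((\lnot b \lor d) \lor \lnot (d \to c)) \leftrightarrow \lnot c) \lor ((b \lor \lnot b) \to a)): β-rule — branch into (\lnot ((\lnot b \lor d) \lor \lnot (d \to c)) \leftrightarrow \lnot c)  //  ((b \lor \lnot b) \to a).
      branch 1.1 (add (\lnot ((\lnot b \lor d) \lor \lnot (d \to c)) \leftrightarrow \lnot c)):
        (\lnot ((\lnot b \lor d) \lor \lnot (d \to c)) \leftrightarrow \lnot c): β-rule — branch into \lnot ((\lnot b \lor d) \lor \lnot (d \to c)), \lnot c  //  \lnot \lnot ((\lnot b \lor d) \lor \lnot (d \to c)), \lnot \lnot c.
          branch 1.1.1 (add \lnot ((\lnot b \lor d) \lor \lnot (d \to c)), \lnot c):
            \lnot ((\lnot b \lor d) \lor \lnot (d \to c)): α-rule — add \lnot (\lnot b \lor d), \lnot \lnot (d \to c).
            \lnot (\lnot b \lor d): α-rule — add \lnot \lnot b, \lnot d.
            \lnot \lnot (d \to c): β-rule — branch into \lnot d  //  c.
              branch 1.1.1.1 (add \lnot d):
                ○ open, literals {b=T, c=F, d=F}.
              branch 1.1.1.2 (add c):
                × closes — contains both c and \lnot c.
          branch 1.1.2 (add \lnot \lnot ((\lnot b \lor d) \lor \lnot (d \to c)), \lnot \lnot c):
            \lnot \lnot ((\lnot b \lor d) \lor \lnot (d \to c)): β-rule — branch into (\lnot b \lor d)  //  \lnot (d \to c).
              branch 1.1.2.1 (add (\lnot b \lor d)):
                (\lnot b \lor d): β-rule — branch into \lnot b  //  d.
                  branch 1.1.2.1.1 (add \lnot b):
                    ○ open, literals {b=F, c=T}.
                  branch 1.1.2.1.2 (add d):
                    ○ open, literals {c=T, d=T}.
              branch 1.1.2.2 (add \lnot (d \to c)):
                \lnot (d \to c): α-rule — add d, \lnot c.
                × closes — contains both c and \lnot c.
      branch 1.2 (add ((b \lor \lnot b) \to a)):
        ((b \lor \lnot b) \to a): β-rule — branch into \lnot (b \lor \lnot b)  //  a.
          branch 1.2.1 (add \lnot (b \lor \lnot b)):
            \lnot (b \lor \lnot b): α-rule — add \lnot b, \lnot \lnot b.
            × closes — contains both b and \lnot b.
          branch 1.2.2 (add a):
            ○ open, literals {a=T}.
  branch 2 (add (b \to \lnot d)):
    (b \to \lnot d): β-rule — branch into \lnot b  //  \lnot d.
      branch 2.1 (add \lnot b):
        ○ open, literals {b=F}.
      branch 2.2 (add \lnot d):
        ○ open, literals {d=F}.
3 branches closed, 6 open.
Each open branch fixes some atoms; the unmentioned ones are free. Counting distinct full assignments: branch {b=T, c=F, d=F} (a, e) contributes 4 new; branch {b=F, c=T} (a, d, e) contributes 8 new; branch {c=T, d=T} (a, e, b) contributes 4 new; branch {a=T} (d, e, c, b) contributes 8 new; branch {b=F} (a, d, e, c) contributes 4 new; branch {d=F} (a, e, c, b) contributes 2 new. Total: 30.

30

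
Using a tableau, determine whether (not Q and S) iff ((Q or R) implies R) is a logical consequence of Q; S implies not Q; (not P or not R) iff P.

Initial set: {Q; (S implies not Q); ((not P or not R) iff P); not ((not Q and S) iff ((Q or R) implies R))}.
(S implies not Q): β-rule — branch into not S  //  not Q.
  branch 1 (add not S):
    ((not P or not R) iff P): β-rule — branch into (not P or not R), P  //  not (not P or not R), not P.
      branch 1.1 (add (not P or not R), P):
        not ((not Q and S) iff ((Q or R) implies R)): β-rule — branch into (not Q and S), not ((Q or R) implies R)  //  not (not Q and S), ((Q or R) implies R).
          branch 1.1.1 (add (not Q and S), not ((Q or R) implies R)):
            (not Q and S): α-rule — add not Q, S.
            × closes — contains both Q and not Q.
          branch 1.1.2 (add not (not Q and S), ((Q or R) implies R)):
            (not P or not R): β-rule — branch into not P  //  not R.
              branch 1.1.2.1 (add not P):
                × closes — contains both P and not P.
              branch 1.1.2.2 (add not R):
                not (not Q and S): β-rule — branch into not not Q  //  not S.
                  branch 1.1.2.2.1 (add not not Q):
                    ((Q or R) implies R): β-rule — branch into not (Q or R)  //  R.
                      branch 1.1.2.2.1.1 (add not (Q or R)):
                        not (Q or R): α-rule — add not Q, not R.
                        × closes — contains both Q and not Q.
                      branch 1.1.2.2.1.2 (add R):
                        × closes — contains both R and not R.
                  branch 1.1.2.2.2 (add not S):
                    ((Q or R) implies R): β-rule — branch into not (Q or R)  //  R.
                      branch 1.1.2.2.2.1 (add not (Q or R)):
                        not (Q or R): α-rule — add not Q, not R.
                        × closes — contains both Q and not Q.
                      branch 1.1.2.2.2.2 (add R):
                        × closes — contains both R and not R.
      branch 1.2 (add not (not P or not R), not P):
        not (not P or not R): α-rule — add not not P, not not R.
        × closes — contains both P and not P.
  branch 2 (add not Q):
    × closes — contains both Q and not Q.
All 8 branches close.
Every branch closed, so the premises entail the conclusion.

Yes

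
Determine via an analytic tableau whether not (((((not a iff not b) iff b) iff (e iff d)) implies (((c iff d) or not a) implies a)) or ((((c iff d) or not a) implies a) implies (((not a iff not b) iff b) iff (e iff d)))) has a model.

Unsatisfiable

Initial set: {T not (((((not a iff not b) iff b) iff (e iff d)) implies (((c iff d) or not a) implies a)) or ((((c iff d) or not a) implies a) implies (((not a iff not b) iff b) iff (e iff d))))}.
T not (((((not a iff not b) iff b) iff (e iff d)) implies (((c iff d) or not a) implies a)) or ((((c iff d) or not a) implies a) implies (((not a iff not b) iff b) iff (e iff d)))): α-rule — add F ((((not a iff not b) iff b) iff (e iff d)) implies (((c iff d) or not a) implies a)), F ((((c iff d) or not a) implies a) implies (((not a iff not b) iff b) iff (e iff d))).
F ((((not a iff not b) iff b) iff (e iff d)) implies (((c iff d) or not a) implies a)): α-rule — add T (((not a iff not b) iff b) iff (e iff d)), F (((c iff d) or not a) implies a).
F ((((c iff d) or not a) implies a) implies (((not a iff not b) iff b) iff (e iff d))): α-rule — add T (((c iff d) or not a) implies a), F (((not a iff not b) iff b) iff (e iff d)).
F (((c iff d) or not a) implies a): α-rule — add T ((c iff d) or not a), F a.
T (((not a iff not b) iff b) iff (e iff d)): β-rule — branch into T ((not a iff not b) iff b), T (e iff d)  //  F ((not a iff not b) iff b), F (e iff d).
  branch 1 (add T ((not a iff not b) iff b), T (e iff d)):
    T (((c iff d) or not a) implies a): β-rule — branch into F ((c iff d) or not a)  //  T a.
      branch 1.1 (add F ((c iff d) or not a)):
        F ((c iff d) or not a): α-rule — add F (c iff d), F not a.
        × closes — contains both a and not a.
      branch 1.2 (add T a):
        × closes — contains both a and not a.
  branch 2 (add F ((not a iff not b) iff b), F (e iff d)):
    T (((c iff d) or not a) implies a): β-rule — branch into F ((c iff d) or not a)  //  T a.
      branch 2.1 (add F ((c iff d) or not a)):
        F ((c iff d) or not a): α-rule — add F (c iff d), F not a.
        × closes — contains both a and not a.
      branch 2.2 (add T a):
        × closes — contains both a and not a.
All 4 branches close.
Every branch closed; the formula is unsatisfiable.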